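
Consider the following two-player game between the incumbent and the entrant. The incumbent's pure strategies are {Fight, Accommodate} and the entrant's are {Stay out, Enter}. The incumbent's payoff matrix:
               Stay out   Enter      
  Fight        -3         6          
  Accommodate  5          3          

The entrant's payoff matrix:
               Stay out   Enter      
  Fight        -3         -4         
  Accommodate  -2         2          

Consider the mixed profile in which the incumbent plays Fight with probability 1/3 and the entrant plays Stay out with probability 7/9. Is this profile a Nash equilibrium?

No

Given the incumbent's mix p = 1/3, the entrant's payoff from Stay out is -7/3 but from Enter is 0. The entrant strictly prefers Enter, so the entrant would not mix.
So the proposed profile is not a Nash equilibrium.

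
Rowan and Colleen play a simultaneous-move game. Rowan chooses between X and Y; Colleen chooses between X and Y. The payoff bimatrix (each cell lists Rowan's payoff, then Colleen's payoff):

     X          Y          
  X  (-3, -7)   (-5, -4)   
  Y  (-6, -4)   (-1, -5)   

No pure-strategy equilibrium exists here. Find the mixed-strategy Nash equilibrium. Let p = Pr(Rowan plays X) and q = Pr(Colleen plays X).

In a mixed equilibrium Colleen is indifferent between X and Y; this condition fixes p.
  Colleen's expected payoff from X: p·(-7) + (1−p)·(-4) = -3p - 4
  Colleen's expected payoff from Y: p·(-4) + (1−p)·(-5) = p - 5
  -3p - 4 = p - 5  ⇒  -4p = -1  ⇒  p = 1/4.
Set Rowan's expected payoff from X equal to that from Y:
  Rowan's payoff from X: q·(-3) + (1−q)·(-5) = 2q - 5
  Rowan's payoff from Y: q·(-6) + (1−q)·(-1) = -5q - 1
  2q - 5 = -5q - 1  ⇒  7q = 4  ⇒  q = 4/7.

p = 1/4, q = 4/7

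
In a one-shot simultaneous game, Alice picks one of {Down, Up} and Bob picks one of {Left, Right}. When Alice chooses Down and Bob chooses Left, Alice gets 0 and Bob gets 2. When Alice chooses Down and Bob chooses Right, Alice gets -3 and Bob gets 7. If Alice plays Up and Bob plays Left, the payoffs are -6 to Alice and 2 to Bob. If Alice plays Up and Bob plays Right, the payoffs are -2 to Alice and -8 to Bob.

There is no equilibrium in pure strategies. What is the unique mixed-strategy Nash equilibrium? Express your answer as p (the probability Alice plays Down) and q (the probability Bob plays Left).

p = 2/3, q = 1/7

Alice's mix must leave Bob indifferent between Left and Right.
  Bob's expected payoff from Left: p·2 + (1−p)·2 = 2
  Bob's expected payoff from Right: p·7 + (1−p)·(-8) = 15p - 8
  2 = 15p - 8  ⇒  -15p = -10  ⇒  p = 2/3.
For Alice to be willing to mix, Alice must be indifferent between Down and Up, which pins down Bob's mix.
  Alice's payoff to Down: q·0 + (1−q)·(-3) = 3q - 3
  Alice's payoff to Up: q·(-6) + (1−q)·(-2) = -4q - 2
  3q - 3 = -4q - 2  ⇒  7q = 1  ⇒  q = 1/7.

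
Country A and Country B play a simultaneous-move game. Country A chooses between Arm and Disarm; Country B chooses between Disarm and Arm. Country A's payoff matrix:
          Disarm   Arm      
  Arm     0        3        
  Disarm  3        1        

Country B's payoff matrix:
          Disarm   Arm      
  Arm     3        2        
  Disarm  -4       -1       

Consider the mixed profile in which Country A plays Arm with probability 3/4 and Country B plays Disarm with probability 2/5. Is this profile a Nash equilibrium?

Check Country B's indifference given Country A's mix p = 3/4:
  payoff from Disarm = 5/4; payoff from Arm = 5/4 — equal.
Check Country A's indifference given Country B's mix q = 2/5:
  payoff from Arm = 9/5; payoff from Disarm = 9/5 — equal.
Both players are indifferent, so neither can profitably deviate.

Yes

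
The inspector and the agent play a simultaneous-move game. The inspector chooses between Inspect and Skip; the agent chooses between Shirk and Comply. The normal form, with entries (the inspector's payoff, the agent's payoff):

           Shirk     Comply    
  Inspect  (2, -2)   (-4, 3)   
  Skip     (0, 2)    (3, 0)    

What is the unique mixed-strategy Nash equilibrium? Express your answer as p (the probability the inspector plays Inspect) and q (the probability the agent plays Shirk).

p = 2/7, q = 7/9

In a mixed equilibrium the agent is indifferent between Shirk and Comply; this condition fixes p.
  the agent's payoff from Shirk: p·(-2) + (1−p)·2 = -4p + 2
  the agent's payoff from Comply: p·3 + (1−p)·0 = 3p
  -4p + 2 = 3p  ⇒  -7p = -2  ⇒  p = 2/7.
For the inspector to be willing to mix, the inspector must be indifferent between Inspect and Skip, which pins down the agent's mix.
  the inspector's payoff from Inspect: q·2 + (1−q)·(-4) = 6q - 4
  the inspector's payoff from Skip: q·0 + (1−q)·3 = -3q + 3
  6q - 4 = -3q + 3  ⇒  9q = 7  ⇒  q = 7/9.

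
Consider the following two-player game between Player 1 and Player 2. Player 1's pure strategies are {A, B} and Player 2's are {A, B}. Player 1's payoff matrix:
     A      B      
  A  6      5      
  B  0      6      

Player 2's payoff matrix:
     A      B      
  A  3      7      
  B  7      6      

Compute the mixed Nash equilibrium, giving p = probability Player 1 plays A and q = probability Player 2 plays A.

Player 2's indifference between A and B determines Player 1's mixing probability p:
  Player 2's payoff from A: p·3 + (1−p)·7 = -4p + 7
  Player 2's payoff from B: p·7 + (1−p)·6 = p + 6
  -4p + 7 = p + 6  ⇒  -5p = -1  ⇒  p = 1/5.
In a mixed equilibrium Player 1 is indifferent between A and B; this condition fixes q.
  Player 1's payoff to A: q·6 + (1−q)·5 = q + 5
  Player 1's payoff to B: q·0 + (1−q)·6 = -6q + 6
  q + 5 = -6q + 6  ⇒  7q = 1  ⇒  q = 1/7.

p = 1/5, q = 1/7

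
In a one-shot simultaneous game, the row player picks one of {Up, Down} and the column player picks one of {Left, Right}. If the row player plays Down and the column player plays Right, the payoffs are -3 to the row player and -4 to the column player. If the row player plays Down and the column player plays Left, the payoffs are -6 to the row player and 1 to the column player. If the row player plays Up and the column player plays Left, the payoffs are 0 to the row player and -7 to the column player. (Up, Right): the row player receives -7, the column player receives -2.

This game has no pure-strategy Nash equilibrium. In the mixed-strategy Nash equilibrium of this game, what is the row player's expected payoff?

-21/5

In a mixed equilibrium the row player is indifferent between Up and Down; this condition fixes q.
  the row player's payoff to Up: q·0 + (1−q)·(-7) = 7q - 7
  the row player's payoff to Down: q·(-6) + (1−q)·(-3) = -3q - 3
  7q - 7 = -3q - 3  ⇒  10q = 4  ⇒  q = 2/5.
At equilibrium the row player is indifferent across rows, so the row player's payoff equals the payoff from Up: (2/5)·0 + (3/5)·(-7) = -21/5.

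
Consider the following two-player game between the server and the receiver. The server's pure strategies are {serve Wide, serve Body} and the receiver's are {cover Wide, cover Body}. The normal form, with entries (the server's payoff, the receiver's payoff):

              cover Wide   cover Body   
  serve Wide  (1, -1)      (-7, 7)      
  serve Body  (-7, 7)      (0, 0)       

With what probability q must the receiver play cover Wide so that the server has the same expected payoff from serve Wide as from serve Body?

For the server to be willing to mix, the server must be indifferent between serve Wide and serve Body, which pins down the receiver's mix.
  the server's payoff from serve Wide: q·1 + (1−q)·(-7) = 8q - 7
  the server's payoff from serve Body: q·(-7) + (1−q)·0 = -7q
  8q - 7 = -7q  ⇒  15q = 7  ⇒  q = 7/15.

q = 7/15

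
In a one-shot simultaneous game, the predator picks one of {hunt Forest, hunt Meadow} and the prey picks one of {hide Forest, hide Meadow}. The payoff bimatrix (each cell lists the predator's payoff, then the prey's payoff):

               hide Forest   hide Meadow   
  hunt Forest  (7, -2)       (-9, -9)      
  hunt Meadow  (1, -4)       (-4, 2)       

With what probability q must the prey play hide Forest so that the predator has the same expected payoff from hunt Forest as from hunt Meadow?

Set the predator's expected payoff from hunt Forest equal to that from hunt Meadow:
  the predator's payoff to hunt Forest: q·7 + (1−q)·(-9) = 16q - 9
  the predator's payoff to hunt Meadow: q·1 + (1−q)·(-4) = 5q - 4
  16q - 9 = 5q - 4  ⇒  11q = 5  ⇒  q = 5/11.

q = 5/11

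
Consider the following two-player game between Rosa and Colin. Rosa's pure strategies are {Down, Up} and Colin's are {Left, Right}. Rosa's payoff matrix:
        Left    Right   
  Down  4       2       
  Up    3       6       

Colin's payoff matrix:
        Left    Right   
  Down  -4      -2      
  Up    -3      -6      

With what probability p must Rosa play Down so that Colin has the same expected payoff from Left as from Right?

p = 3/5

Colin's indifference between Left and Right determines Rosa's mixing probability p:
  Colin's payoff to Left: p·(-4) + (1−p)·(-3) = -p - 3
  Colin's payoff to Right: p·(-2) + (1−p)·(-6) = 4p - 6
  -p - 3 = 4p - 6  ⇒  -5p = -3  ⇒  p = 3/5.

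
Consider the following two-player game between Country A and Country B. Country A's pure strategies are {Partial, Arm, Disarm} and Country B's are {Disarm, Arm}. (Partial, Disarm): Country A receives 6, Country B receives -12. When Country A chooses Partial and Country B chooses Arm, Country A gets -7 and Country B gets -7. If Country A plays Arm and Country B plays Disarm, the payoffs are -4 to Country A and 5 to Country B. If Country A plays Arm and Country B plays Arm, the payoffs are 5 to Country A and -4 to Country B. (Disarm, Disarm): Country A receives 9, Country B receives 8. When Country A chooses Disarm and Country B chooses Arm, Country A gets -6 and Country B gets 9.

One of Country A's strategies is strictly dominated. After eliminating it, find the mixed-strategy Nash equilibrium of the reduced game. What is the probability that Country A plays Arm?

p = 1/10

Country A's strategy Partial is strictly dominated by Disarm: 9 > 6 and -6 > -7. Eliminate Partial.
Set Country B's expected payoff from Disarm equal to that from Arm:
  Country B's payoff to Disarm: p·5 + (1−p)·8 = -3p + 8
  Country B's payoff to Arm: p·(-4) + (1−p)·9 = -13p + 9
  -3p + 8 = -13p + 9  ⇒  10p = 1  ⇒  p = 1/10.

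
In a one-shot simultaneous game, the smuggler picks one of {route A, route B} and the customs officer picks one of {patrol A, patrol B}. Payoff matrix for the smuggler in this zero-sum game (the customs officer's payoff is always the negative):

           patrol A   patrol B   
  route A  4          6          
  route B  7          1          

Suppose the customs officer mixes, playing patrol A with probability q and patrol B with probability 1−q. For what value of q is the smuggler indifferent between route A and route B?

The customs officer's mix must leave the smuggler indifferent between route A and route B.
  the smuggler's expected payoff from route A: q·4 + (1−q)·6 = -2q + 6
  the smuggler's expected payoff from route B: q·7 + (1−q)·1 = 6q + 1
  -2q + 6 = 6q + 1  ⇒  -8q = -5  ⇒  q = 5/8.

q = 5/8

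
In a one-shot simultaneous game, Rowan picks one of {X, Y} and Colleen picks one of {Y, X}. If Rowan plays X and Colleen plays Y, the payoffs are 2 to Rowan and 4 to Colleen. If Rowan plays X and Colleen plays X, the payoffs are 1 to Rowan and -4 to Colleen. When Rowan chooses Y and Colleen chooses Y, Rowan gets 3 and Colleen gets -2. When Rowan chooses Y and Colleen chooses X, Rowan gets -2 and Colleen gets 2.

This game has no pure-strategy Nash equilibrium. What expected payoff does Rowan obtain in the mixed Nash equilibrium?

7/4

For Rowan to be willing to mix, Rowan must be indifferent between X and Y, which pins down Colleen's mix.
  Rowan's expected payoff from X: q·2 + (1−q)·1 = q + 1
  Rowan's expected payoff from Y: q·3 + (1−q)·(-2) = 5q - 2
  q + 1 = 5q - 2  ⇒  -4q = -3  ⇒  q = 3/4.
At equilibrium Rowan is indifferent across rows, so Rowan's payoff equals the payoff from X: (3/4)·2 + (1/4)·1 = 7/4.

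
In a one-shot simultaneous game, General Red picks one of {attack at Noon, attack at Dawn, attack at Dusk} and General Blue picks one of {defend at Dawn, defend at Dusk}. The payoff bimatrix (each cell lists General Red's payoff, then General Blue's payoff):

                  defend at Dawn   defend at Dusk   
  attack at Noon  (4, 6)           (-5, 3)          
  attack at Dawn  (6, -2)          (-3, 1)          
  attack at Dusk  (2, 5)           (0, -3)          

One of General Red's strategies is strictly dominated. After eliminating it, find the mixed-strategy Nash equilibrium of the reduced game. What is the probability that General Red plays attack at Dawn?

General Red's strategy attack at Noon is strictly dominated by attack at Dawn: 6 > 4 and -3 > -5. Eliminate attack at Noon.
General Blue's indifference between defend at Dawn and defend at Dusk determines General Red's mixing probability p:
  General Blue's expected payoff from defend at Dawn: p·(-2) + (1−p)·5 = -7p + 5
  General Blue's expected payoff from defend at Dusk: p·1 + (1−p)·(-3) = 4p - 3
  -7p + 5 = 4p - 3  ⇒  -11p = -8  ⇒  p = 8/11.

p = 8/11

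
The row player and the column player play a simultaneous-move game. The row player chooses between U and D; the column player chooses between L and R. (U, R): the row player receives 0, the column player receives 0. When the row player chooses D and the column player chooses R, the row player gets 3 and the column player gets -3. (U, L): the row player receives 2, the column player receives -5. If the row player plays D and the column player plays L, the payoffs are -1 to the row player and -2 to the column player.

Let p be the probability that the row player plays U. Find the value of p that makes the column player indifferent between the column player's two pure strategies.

p = 1/6

For the column player to be willing to mix, the column player must be indifferent between L and R, which pins down the row player's mix.
  the column player's payoff from L: p·(-5) + (1−p)·(-2) = -3p - 2
  the column player's payoff from R: p·0 + (1−p)·(-3) = 3p - 3
  -3p - 2 = 3p - 3  ⇒  -6p = -1  ⇒  p = 1/6.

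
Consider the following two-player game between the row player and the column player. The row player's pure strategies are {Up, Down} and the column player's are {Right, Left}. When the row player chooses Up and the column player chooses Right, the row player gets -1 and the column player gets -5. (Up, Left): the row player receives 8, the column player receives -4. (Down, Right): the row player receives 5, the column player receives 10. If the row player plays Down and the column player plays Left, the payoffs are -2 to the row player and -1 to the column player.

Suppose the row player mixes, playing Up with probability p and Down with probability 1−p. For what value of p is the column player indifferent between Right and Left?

For the column player to be willing to mix, the column player must be indifferent between Right and Left, which pins down the row player's mix.
  the column player's payoff from Right: p·(-5) + (1−p)·10 = -15p + 10
  the column player's payoff from Left: p·(-4) + (1−p)·(-1) = -3p - 1
  -15p + 10 = -3p - 1  ⇒  -12p = -11  ⇒  p = 11/12.

p = 11/12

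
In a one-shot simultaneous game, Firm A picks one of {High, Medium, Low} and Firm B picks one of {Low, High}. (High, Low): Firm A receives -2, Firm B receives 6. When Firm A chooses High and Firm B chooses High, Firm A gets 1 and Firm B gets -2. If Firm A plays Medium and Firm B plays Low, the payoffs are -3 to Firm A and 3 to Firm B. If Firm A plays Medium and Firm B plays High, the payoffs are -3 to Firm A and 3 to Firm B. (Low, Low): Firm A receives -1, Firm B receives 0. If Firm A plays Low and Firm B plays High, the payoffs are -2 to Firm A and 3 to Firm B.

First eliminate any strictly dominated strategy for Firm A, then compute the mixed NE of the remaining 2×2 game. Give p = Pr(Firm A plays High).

Firm A's strategy Medium is strictly dominated by Low: -1 > -3 and -2 > -3. Eliminate Medium.
Set Firm B's expected payoff from Low equal to that from High:
  Firm B's expected payoff from Low: p·6 + (1−p)·0 = 6p
  Firm B's expected payoff from High: p·(-2) + (1−p)·3 = -5p + 3
  6p = -5p + 3  ⇒  11p = 3  ⇒  p = 3/11.

p = 3/11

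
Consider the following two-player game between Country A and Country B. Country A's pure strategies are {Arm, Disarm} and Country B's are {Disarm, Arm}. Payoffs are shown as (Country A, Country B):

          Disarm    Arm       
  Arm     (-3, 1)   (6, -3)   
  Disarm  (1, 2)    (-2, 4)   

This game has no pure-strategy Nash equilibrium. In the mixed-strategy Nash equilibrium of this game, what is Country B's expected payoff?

5/3

In a mixed equilibrium Country B is indifferent between Disarm and Arm; this condition fixes p.
  Country B's expected payoff from Disarm: p·1 + (1−p)·2 = -p + 2
  Country B's expected payoff from Arm: p·(-3) + (1−p)·4 = -7p + 4
  -p + 2 = -7p + 4  ⇒  6p = 2  ⇒  p = 1/3.
At equilibrium Country B is indifferent across columns, so Country B's payoff equals the payoff from Disarm: (1/3)·1 + (2/3)·2 = 5/3.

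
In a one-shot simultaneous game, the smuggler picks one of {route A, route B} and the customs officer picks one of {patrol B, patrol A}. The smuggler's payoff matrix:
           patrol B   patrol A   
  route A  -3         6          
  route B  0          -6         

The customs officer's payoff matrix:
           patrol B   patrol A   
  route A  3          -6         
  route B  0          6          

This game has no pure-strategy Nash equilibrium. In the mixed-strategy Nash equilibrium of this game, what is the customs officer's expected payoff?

6/5

The customs officer's indifference between patrol B and patrol A determines the smuggler's mixing probability p:
  the customs officer's payoff from patrol B: p·3 + (1−p)·0 = 3p
  the customs officer's payoff from patrol A: p·(-6) + (1−p)·6 = -12p + 6
  3p = -12p + 6  ⇒  15p = 6  ⇒  p = 2/5.
At equilibrium the customs officer is indifferent across columns, so the customs officer's payoff equals the payoff from patrol B: (2/5)·3 + (3/5)·0 = 6/5.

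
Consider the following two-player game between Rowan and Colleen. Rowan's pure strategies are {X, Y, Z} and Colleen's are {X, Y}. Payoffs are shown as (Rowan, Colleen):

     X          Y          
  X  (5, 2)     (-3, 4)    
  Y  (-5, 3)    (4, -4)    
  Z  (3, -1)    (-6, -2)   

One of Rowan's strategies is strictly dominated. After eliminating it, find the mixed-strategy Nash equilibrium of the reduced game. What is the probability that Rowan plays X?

Rowan's strategy Z is strictly dominated by X: 5 > 3 and -3 > -6. Eliminate Z.
Set Colleen's expected payoff from X equal to that from Y:
  Colleen's expected payoff from X: p·2 + (1−p)·3 = -p + 3
  Colleen's expected payoff from Y: p·4 + (1−p)·(-4) = 8p - 4
  -p + 3 = 8p - 4  ⇒  -9p = -7  ⇒  p = 7/9.

p = 7/9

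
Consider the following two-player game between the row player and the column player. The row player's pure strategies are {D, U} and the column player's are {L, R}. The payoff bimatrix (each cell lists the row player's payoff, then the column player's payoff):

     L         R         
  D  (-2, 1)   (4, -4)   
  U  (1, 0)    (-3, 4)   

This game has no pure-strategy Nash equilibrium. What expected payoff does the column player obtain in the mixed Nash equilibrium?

Set the column player's expected payoff from L equal to that from R:
  the column player's payoff to L: p·1 + (1−p)·0 = p
  the column player's payoff to R: p·(-4) + (1−p)·4 = -8p + 4
  p = -8p + 4  ⇒  9p = 4  ⇒  p = 4/9.
At equilibrium the column player is indifferent across columns, so the column player's payoff equals the payoff from L: (4/9)·1 + (5/9)·0 = 4/9.

4/9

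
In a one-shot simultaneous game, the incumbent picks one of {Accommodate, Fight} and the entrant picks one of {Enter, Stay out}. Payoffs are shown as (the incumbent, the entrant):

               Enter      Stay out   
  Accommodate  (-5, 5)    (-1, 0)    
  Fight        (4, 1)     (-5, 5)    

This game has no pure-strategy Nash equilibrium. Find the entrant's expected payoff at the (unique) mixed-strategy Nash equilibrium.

25/9

For the entrant to be willing to mix, the entrant must be indifferent between Enter and Stay out, which pins down the incumbent's mix.
  the entrant's payoff from Enter: p·5 + (1−p)·1 = 4p + 1
  the entrant's payoff from Stay out: p·0 + (1−p)·5 = -5p + 5
  4p + 1 = -5p + 5  ⇒  9p = 4  ⇒  p = 4/9.
At equilibrium the entrant is indifferent across columns, so the entrant's payoff equals the payoff from Enter: (4/9)·5 + (5/9)·1 = 25/9.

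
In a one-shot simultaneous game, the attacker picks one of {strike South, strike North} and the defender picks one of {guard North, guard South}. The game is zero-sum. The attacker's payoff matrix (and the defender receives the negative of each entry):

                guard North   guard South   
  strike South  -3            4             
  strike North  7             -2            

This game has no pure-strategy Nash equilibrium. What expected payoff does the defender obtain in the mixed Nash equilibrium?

-11/8

In a mixed equilibrium the defender is indifferent between guard North and guard South; this condition fixes p.
  the defender's payoff to guard North: p·3 + (1−p)·(-7) = 10p - 7
  the defender's payoff to guard South: p·(-4) + (1−p)·2 = -6p + 2
  10p - 7 = -6p + 2  ⇒  16p = 9  ⇒  p = 9/16.
At equilibrium the defender is indifferent across columns, so the defender's payoff equals the payoff from guard North: (9/16)·3 + (7/16)·(-7) = -11/8.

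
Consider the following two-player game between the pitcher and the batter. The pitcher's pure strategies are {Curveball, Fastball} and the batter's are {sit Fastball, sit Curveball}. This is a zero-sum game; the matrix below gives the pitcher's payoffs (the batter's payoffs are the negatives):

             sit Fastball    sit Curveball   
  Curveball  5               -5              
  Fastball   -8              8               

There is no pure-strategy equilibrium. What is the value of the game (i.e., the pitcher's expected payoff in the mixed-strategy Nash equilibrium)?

In a mixed equilibrium the pitcher is indifferent between Curveball and Fastball; this condition fixes q.
  the pitcher's payoff to Curveball: q·5 + (1−q)·(-5) = 10q - 5
  the pitcher's payoff to Fastball: q·(-8) + (1−q)·8 = -16q + 8
  10q - 5 = -16q + 8  ⇒  26q = 13  ⇒  q = 1/2.
The value is the pitcher's expected payoff against this mix (using Curveball): (1/2)·5 + (1/2)·(-5) = 0.

v = 0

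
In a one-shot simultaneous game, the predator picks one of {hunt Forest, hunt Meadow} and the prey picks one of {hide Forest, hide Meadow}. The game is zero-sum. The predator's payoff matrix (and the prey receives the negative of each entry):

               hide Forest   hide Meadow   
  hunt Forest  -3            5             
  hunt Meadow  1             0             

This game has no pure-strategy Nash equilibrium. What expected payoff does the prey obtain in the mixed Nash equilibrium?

In a mixed equilibrium the prey is indifferent between hide Forest and hide Meadow; this condition fixes p.
  the prey's payoff to hide Forest: p·3 + (1−p)·(-1) = 4p - 1
  the prey's payoff to hide Meadow: p·(-5) + (1−p)·0 = -5p
  4p - 1 = -5p  ⇒  9p = 1  ⇒  p = 1/9.
At equilibrium the prey is indifferent across columns, so the prey's payoff equals the payoff from hide Forest: (1/9)·3 + (8/9)·(-1) = -5/9.

-5/9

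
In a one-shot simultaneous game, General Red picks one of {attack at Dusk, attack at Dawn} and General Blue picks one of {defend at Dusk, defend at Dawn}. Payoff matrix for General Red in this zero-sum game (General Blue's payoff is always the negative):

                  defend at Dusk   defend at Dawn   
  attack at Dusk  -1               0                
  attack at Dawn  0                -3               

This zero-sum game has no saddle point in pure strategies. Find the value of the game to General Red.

v = -3/4

Set General Red's expected payoff from attack at Dusk equal to that from attack at Dawn:
  General Red's payoff from attack at Dusk: q·(-1) + (1−q)·0 = -q
  General Red's payoff from attack at Dawn: q·0 + (1−q)·(-3) = 3q - 3
  -q = 3q - 3  ⇒  -4q = -3  ⇒  q = 3/4.
The value is General Red's expected payoff against this mix (using attack at Dusk): (3/4)·(-1) + (1/4)·0 = -3/4.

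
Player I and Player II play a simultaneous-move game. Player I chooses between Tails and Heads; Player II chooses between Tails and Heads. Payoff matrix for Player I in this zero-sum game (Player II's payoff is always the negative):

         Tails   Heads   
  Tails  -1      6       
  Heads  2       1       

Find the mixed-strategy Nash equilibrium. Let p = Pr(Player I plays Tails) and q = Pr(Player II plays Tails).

In a mixed equilibrium Player II is indifferent between Tails and Heads; this condition fixes p.
  Player II's payoff to Tails: p·1 + (1−p)·(-2) = 3p - 2
  Player II's payoff to Heads: p·(-6) + (1−p)·(-1) = -5p - 1
  3p - 2 = -5p - 1  ⇒  8p = 1  ⇒  p = 1/8.
In a mixed equilibrium Player I is indifferent between Tails and Heads; this condition fixes q.
  Player I's payoff to Tails: q·(-1) + (1−q)·6 = -7q + 6
  Player I's payoff to Heads: q·2 + (1−q)·1 = q + 1
  -7q + 6 = q + 1  ⇒  -8q = -5  ⇒  q = 5/8.

p = 1/8, q = 5/8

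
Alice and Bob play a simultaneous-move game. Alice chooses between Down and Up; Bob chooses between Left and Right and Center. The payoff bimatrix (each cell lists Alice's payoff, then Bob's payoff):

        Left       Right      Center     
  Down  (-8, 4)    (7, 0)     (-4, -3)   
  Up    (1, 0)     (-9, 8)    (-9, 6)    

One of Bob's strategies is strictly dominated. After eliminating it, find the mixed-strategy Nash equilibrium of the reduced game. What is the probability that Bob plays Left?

Bob's strategy Center is strictly dominated by Right: 0 > -3 and 8 > 6. Eliminate Center.
For Alice to be willing to mix, Alice must be indifferent between Down and Up, which pins down Bob's mix.
  Alice's expected payoff from Down: q·(-8) + (1−q)·7 = -15q + 7
  Alice's expected payoff from Up: q·1 + (1−q)·(-9) = 10q - 9
  -15q + 7 = 10q - 9  ⇒  -25q = -16  ⇒  q = 16/25.

q = 16/25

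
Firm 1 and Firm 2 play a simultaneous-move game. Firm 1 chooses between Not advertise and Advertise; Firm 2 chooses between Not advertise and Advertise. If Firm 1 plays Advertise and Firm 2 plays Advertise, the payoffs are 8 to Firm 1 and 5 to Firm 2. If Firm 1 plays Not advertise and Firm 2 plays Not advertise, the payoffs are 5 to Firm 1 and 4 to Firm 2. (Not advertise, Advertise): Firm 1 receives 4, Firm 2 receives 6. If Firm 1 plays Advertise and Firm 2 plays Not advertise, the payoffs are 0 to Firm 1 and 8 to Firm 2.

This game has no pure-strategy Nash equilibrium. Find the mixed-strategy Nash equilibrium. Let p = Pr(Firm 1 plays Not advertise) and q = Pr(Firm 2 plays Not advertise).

Firm 2's indifference between Not advertise and Advertise determines Firm 1's mixing probability p:
  Firm 2's payoff from Not advertise: p·4 + (1−p)·8 = -4p + 8
  Firm 2's payoff from Advertise: p·6 + (1−p)·5 = p + 5
  -4p + 8 = p + 5  ⇒  -5p = -3  ⇒  p = 3/5.
Firm 1's indifference between Not advertise and Advertise determines Firm 2's mixing probability q:
  Firm 1's expected payoff from Not advertise: q·5 + (1−q)·4 = q + 4
  Firm 1's expected payoff from Advertise: q·0 + (1−q)·8 = -8q + 8
  q + 4 = -8q + 8  ⇒  9q = 4  ⇒  q = 4/9.

p = 3/5, q = 4/9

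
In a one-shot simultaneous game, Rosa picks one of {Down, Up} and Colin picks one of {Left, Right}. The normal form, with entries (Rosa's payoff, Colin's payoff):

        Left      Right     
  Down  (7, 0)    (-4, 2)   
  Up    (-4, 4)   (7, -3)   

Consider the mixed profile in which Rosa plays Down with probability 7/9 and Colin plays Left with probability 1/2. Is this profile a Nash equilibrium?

Check Colin's indifference given Rosa's mix p = 7/9:
  payoff from Left = 8/9; payoff from Right = 8/9 — equal.
Check Rosa's indifference given Colin's mix q = 1/2:
  payoff from Down = 3/2; payoff from Up = 3/2 — equal.
Both players are indifferent, so neither can profitably deviate.

Yes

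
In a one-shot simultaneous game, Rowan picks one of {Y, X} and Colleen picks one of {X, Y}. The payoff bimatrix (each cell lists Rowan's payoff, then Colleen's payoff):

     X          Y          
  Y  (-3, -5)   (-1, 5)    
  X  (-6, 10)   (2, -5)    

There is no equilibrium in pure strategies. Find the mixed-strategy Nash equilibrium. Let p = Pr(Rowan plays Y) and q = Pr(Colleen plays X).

Set Colleen's expected payoff from X equal to that from Y:
  Colleen's expected payoff from X: p·(-5) + (1−p)·10 = -15p + 10
  Colleen's expected payoff from Y: p·5 + (1−p)·(-5) = 10p - 5
  -15p + 10 = 10p - 5  ⇒  -25p = -15  ⇒  p = 3/5.
Colleen's mix must leave Rowan indifferent between Y and X.
  Rowan's payoff to Y: q·(-3) + (1−q)·(-1) = -2q - 1
  Rowan's payoff to X: q·(-6) + (1−q)·2 = -8q + 2
  -2q - 1 = -8q + 2  ⇒  6q = 3  ⇒  q = 1/2.

p = 3/5, q = 1/2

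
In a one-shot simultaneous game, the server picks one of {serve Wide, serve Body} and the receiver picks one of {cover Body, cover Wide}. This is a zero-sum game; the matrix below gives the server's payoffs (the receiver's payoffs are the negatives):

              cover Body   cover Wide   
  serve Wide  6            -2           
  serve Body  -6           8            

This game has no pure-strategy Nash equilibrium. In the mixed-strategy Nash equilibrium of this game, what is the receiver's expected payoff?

-18/11

In a mixed equilibrium the receiver is indifferent between cover Body and cover Wide; this condition fixes p.
  the receiver's payoff to cover Body: p·(-6) + (1−p)·6 = -12p + 6
  the receiver's payoff to cover Wide: p·2 + (1−p)·(-8) = 10p - 8
  -12p + 6 = 10p - 8  ⇒  -22p = -14  ⇒  p = 7/11.
At equilibrium the receiver is indifferent across columns, so the receiver's payoff equals the payoff from cover Body: (7/11)·(-6) + (4/11)·6 = -18/11.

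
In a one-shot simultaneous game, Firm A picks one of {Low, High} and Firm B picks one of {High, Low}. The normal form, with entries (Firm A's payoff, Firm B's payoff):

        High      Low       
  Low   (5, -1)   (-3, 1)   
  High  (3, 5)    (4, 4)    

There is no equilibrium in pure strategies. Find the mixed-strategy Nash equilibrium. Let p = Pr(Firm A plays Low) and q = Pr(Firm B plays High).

Firm A's mix must leave Firm B indifferent between High and Low.
  Firm B's expected payoff from High: p·(-1) + (1−p)·5 = -6p + 5
  Firm B's expected payoff from Low: p·1 + (1−p)·4 = -3p + 4
  -6p + 5 = -3p + 4  ⇒  -3p = -1  ⇒  p = 1/3.
For Firm A to be willing to mix, Firm A must be indifferent between Low and High, which pins down Firm B's mix.
  Firm A's expected payoff from Low: q·5 + (1−q)·(-3) = 8q - 3
  Firm A's expected payoff from High: q·3 + (1−q)·4 = -q + 4
  8q - 3 = -q + 4  ⇒  9q = 7  ⇒  q = 7/9.

p = 1/3, q = 7/9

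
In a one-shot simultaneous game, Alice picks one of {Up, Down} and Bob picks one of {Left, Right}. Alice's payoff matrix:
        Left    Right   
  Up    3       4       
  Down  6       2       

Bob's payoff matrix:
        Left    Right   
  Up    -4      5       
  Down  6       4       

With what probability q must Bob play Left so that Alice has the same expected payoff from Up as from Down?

In a mixed equilibrium Alice is indifferent between Up and Down; this condition fixes q.
  Alice's payoff to Up: q·3 + (1−q)·4 = -q + 4
  Alice's payoff to Down: q·6 + (1−q)·2 = 4q + 2
  -q + 4 = 4q + 2  ⇒  -5q = -2  ⇒  q = 2/5.

q = 2/5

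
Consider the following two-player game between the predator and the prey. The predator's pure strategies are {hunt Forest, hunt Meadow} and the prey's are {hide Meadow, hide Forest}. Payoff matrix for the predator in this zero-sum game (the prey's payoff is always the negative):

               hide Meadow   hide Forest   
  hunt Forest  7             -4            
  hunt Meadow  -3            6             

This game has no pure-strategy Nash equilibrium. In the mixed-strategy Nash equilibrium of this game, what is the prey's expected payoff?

In a mixed equilibrium the prey is indifferent between hide Meadow and hide Forest; this condition fixes p.
  the prey's payoff from hide Meadow: p·(-7) + (1−p)·3 = -10p + 3
  the prey's payoff from hide Forest: p·4 + (1−p)·(-6) = 10p - 6
  -10p + 3 = 10p - 6  ⇒  -20p = -9  ⇒  p = 9/20.
At equilibrium the prey is indifferent across columns, so the prey's payoff equals the payoff from hide Meadow: (9/20)·(-7) + (11/20)·3 = -3/2.

-3/2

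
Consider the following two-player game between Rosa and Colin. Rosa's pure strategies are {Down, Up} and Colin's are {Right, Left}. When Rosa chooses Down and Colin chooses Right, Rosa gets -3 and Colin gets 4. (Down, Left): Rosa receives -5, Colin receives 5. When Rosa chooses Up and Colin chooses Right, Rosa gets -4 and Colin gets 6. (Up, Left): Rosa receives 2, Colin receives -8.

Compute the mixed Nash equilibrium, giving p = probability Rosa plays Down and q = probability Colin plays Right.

p = 14/15, q = 7/8

For Colin to be willing to mix, Colin must be indifferent between Right and Left, which pins down Rosa's mix.
  Colin's expected payoff from Right: p·4 + (1−p)·6 = -2p + 6
  Colin's expected payoff from Left: p·5 + (1−p)·(-8) = 13p - 8
  -2p + 6 = 13p - 8  ⇒  -15p = -14  ⇒  p = 14/15.
Colin's mix must leave Rosa indifferent between Down and Up.
  Rosa's payoff to Down: q·(-3) + (1−q)·(-5) = 2q - 5
  Rosa's payoff to Up: q·(-4) + (1−q)·2 = -6q + 2
  2q - 5 = -6q + 2  ⇒  8q = 7  ⇒  q = 7/8.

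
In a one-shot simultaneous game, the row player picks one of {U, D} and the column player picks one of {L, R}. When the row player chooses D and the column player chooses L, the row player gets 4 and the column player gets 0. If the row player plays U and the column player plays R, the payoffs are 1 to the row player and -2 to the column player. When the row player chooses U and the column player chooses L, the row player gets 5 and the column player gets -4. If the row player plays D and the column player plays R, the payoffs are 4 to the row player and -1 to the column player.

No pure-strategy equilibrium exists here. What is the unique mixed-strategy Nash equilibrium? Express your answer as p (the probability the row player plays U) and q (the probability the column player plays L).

p = 1/3, q = 3/4

Set the column player's expected payoff from L equal to that from R:
  the column player's payoff to L: p·(-4) + (1−p)·0 = -4p
  the column player's payoff to R: p·(-2) + (1−p)·(-1) = -p - 1
  -4p = -p - 1  ⇒  -3p = -1  ⇒  p = 1/3.
In a mixed equilibrium the row player is indifferent between U and D; this condition fixes q.
  the row player's expected payoff from U: q·5 + (1−q)·1 = 4q + 1
  the row player's expected payoff from D: q·4 + (1−q)·4 = 4
  4q + 1 = 4  ⇒  4q = 3  ⇒  q = 3/4.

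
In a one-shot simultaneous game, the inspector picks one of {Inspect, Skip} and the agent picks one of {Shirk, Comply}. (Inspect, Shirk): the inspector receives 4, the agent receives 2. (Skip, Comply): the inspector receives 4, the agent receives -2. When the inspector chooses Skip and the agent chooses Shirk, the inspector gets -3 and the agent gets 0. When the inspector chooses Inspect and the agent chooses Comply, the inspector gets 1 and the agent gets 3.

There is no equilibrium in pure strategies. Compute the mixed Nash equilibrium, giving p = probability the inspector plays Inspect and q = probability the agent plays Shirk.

p = 2/3, q = 3/10

Set the agent's expected payoff from Shirk equal to that from Comply:
  the agent's expected payoff from Shirk: p·2 + (1−p)·0 = 2p
  the agent's expected payoff from Comply: p·3 + (1−p)·(-2) = 5p - 2
  2p = 5p - 2  ⇒  -3p = -2  ⇒  p = 2/3.
The inspector's indifference between Inspect and Skip determines the agent's mixing probability q:
  the inspector's payoff from Inspect: q·4 + (1−q)·1 = 3q + 1
  the inspector's payoff from Skip: q·(-3) + (1−q)·4 = -7q + 4
  3q + 1 = -7q + 4  ⇒  10q = 3  ⇒  q = 3/10.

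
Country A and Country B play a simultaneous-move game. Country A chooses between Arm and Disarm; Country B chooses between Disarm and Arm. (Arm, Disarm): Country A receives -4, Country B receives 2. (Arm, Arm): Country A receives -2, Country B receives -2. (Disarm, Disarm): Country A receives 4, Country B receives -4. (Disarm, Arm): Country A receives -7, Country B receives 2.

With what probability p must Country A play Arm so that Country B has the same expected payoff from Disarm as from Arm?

p = 3/5

In a mixed equilibrium Country B is indifferent between Disarm and Arm; this condition fixes p.
  Country B's payoff from Disarm: p·2 + (1−p)·(-4) = 6p - 4
  Country B's payoff from Arm: p·(-2) + (1−p)·2 = -4p + 2
  6p - 4 = -4p + 2  ⇒  10p = 6  ⇒  p = 3/5.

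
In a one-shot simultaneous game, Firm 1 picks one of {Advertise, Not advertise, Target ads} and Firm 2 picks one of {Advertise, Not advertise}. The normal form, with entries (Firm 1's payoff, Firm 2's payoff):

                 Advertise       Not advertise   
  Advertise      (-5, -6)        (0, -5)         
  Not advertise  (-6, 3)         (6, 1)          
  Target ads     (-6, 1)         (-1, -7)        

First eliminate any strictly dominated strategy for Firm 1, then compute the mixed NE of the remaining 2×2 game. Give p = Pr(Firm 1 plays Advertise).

Firm 1's strategy Target ads is strictly dominated by Advertise: -5 > -6 and 0 > -1. Eliminate Target ads.
Set Firm 2's expected payoff from Advertise equal to that from Not advertise:
  Firm 2's payoff from Advertise: p·(-6) + (1−p)·3 = -9p + 3
  Firm 2's payoff from Not advertise: p·(-5) + (1−p)·1 = -6p + 1
  -9p + 3 = -6p + 1  ⇒  -3p = -2  ⇒  p = 2/3.

p = 2/3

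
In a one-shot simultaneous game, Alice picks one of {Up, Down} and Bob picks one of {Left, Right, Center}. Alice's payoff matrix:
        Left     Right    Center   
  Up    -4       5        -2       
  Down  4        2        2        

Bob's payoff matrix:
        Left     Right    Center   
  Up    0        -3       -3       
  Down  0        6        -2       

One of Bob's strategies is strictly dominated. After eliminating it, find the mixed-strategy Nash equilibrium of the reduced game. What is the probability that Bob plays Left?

Bob's strategy Center is strictly dominated by Left: 0 > -3 and 0 > -2. Eliminate Center.
For Alice to be willing to mix, Alice must be indifferent between Up and Down, which pins down Bob's mix.
  Alice's payoff from Up: q·(-4) + (1−q)·5 = -9q + 5
  Alice's payoff from Down: q·4 + (1−q)·2 = 2q + 2
  -9q + 5 = 2q + 2  ⇒  -11q = -3  ⇒  q = 3/11.

q = 3/11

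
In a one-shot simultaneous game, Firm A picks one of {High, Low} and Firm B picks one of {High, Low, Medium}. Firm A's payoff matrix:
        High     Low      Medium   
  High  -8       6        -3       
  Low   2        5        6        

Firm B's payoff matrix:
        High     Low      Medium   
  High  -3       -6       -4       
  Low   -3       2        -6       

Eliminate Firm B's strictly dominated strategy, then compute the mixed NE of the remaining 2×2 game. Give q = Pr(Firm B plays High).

q = 1/11

Firm B's strategy Medium is strictly dominated by High: -3 > -4 and -3 > -6. Eliminate Medium.
Firm B's mix must leave Firm A indifferent between High and Low.
  Firm A's payoff to High: q·(-8) + (1−q)·6 = -14q + 6
  Firm A's payoff to Low: q·2 + (1−q)·5 = -3q + 5
  -14q + 6 = -3q + 5  ⇒  -11q = -1  ⇒  q = 1/11.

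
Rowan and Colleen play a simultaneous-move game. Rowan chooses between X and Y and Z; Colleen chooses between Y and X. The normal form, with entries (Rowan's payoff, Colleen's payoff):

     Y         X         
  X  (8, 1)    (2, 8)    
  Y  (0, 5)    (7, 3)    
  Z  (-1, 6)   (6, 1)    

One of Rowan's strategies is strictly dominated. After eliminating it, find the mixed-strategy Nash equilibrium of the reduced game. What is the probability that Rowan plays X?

p = 2/9

Rowan's strategy Z is strictly dominated by Y: 0 > -1 and 7 > 6. Eliminate Z.
Colleen's indifference between Y and X determines Rowan's mixing probability p:
  Colleen's payoff to Y: p·1 + (1−p)·5 = -4p + 5
  Colleen's payoff to X: p·8 + (1−p)·3 = 5p + 3
  -4p + 5 = 5p + 3  ⇒  -9p = -2  ⇒  p = 2/9.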